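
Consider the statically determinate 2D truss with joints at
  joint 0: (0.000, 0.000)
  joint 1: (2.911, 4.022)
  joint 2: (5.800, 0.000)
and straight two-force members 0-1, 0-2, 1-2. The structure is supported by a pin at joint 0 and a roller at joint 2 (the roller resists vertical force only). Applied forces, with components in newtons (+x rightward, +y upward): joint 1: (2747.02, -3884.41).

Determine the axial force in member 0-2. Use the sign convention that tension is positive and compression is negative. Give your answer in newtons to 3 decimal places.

N=3 nodes, M=3 members, R=3 reactions → 2N=6, M+R=6
member 0 (0-1): L=4.9649, (cx,cy)=(0.5863,0.8101)
member 1 (0-2): L=5.8000, (cx,cy)=(1.0000,0.0000)
member 2 (1-2): L=4.9521, (cx,cy)=(0.5834,-0.8122)
solve A·x = −loads:
  F[0-1] = -36.9366 N (compression)
  F[0-2] = +2768.6764 N (tension)
  F[1-2] = -4745.8033 N (compression)
  Rx@0 = -2747.0200 N
  Ry@0 = +29.9217 N
  Ry@2 = +3854.4883 N

2768.676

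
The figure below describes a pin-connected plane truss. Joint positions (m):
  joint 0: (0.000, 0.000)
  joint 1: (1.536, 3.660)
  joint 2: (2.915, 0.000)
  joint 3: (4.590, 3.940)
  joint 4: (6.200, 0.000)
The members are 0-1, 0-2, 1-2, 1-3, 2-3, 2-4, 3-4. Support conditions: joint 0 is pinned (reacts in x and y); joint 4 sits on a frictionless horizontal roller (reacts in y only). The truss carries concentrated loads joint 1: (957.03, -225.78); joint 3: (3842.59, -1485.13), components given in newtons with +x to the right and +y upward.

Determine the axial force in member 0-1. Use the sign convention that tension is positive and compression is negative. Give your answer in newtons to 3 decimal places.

2658.483

N=5 nodes, M=7 members, R=3 reactions → 2N=10, M+R=10
member 0 (0-1): L=3.9692, (cx,cy)=(0.3870,0.9221)
member 1 (0-2): L=2.9150, (cx,cy)=(1.0000,0.0000)
member 2 (1-2): L=3.9112, (cx,cy)=(0.3526,-0.9358)
member 3 (1-3): L=3.0668, (cx,cy)=(0.9958,0.0913)
member 4 (2-3): L=4.2813, (cx,cy)=(0.3912,0.9203)
member 5 (2-4): L=3.2850, (cx,cy)=(1.0000,0.0000)
member 6 (3-4): L=4.2563, (cx,cy)=(0.3783,-0.9257)
solve A·x = −loads:
  F[0-1] = +2658.4832 N (tension)
  F[0-2] = +3770.8522 N (tension)
  F[1-2] = -2758.5411 N (compression)
  F[1-3] = +1048.7244 N (tension)
  F[2-3] = +2804.9803 N (tension)
  F[2-4] = +1700.8264 N (tension)
  F[3-4] = -4496.3662 N (compression)
  Rx@0 = -4799.6200 N
  Ry@0 = -2451.3608 N
  Ry@4 = +4162.2708 N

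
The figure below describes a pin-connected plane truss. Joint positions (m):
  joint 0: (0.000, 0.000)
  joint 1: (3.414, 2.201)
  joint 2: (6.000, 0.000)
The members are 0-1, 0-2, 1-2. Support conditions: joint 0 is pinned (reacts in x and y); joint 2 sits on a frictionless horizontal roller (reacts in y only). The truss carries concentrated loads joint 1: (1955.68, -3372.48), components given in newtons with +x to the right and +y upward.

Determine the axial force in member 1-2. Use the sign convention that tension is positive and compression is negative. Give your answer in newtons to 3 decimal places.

-4067.537

N=3 nodes, M=3 members, R=3 reactions → 2N=6, M+R=6
member 0 (0-1): L=4.0620, (cx,cy)=(0.8405,0.5419)
member 1 (0-2): L=6.0000, (cx,cy)=(1.0000,0.0000)
member 2 (1-2): L=3.3958, (cx,cy)=(0.7615,-0.6481)
solve A·x = −loads:
  F[0-1] = -1358.5447 N (compression)
  F[0-2] = +3097.5013 N (tension)
  F[1-2] = -4067.5366 N (compression)
  Rx@0 = -1955.6800 N
  Ry@0 = +736.1303 N
  Ry@2 = +2636.3497 N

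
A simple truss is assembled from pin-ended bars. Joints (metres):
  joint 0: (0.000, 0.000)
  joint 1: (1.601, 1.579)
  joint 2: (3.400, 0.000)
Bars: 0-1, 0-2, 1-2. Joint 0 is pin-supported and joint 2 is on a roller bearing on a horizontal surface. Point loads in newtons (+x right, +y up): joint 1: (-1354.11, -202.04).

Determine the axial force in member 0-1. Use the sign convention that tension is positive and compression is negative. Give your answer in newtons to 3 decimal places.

N=3 nodes, M=3 members, R=3 reactions → 2N=6, M+R=6
member 0 (0-1): L=2.2487, (cx,cy)=(0.7120,0.7022)
member 1 (0-2): L=3.4000, (cx,cy)=(1.0000,0.0000)
member 2 (1-2): L=2.3937, (cx,cy)=(0.7516,-0.6597)
solve A·x = −loads:
  F[0-1] = -1047.8063 N (compression)
  F[0-2] = -608.0911 N (compression)
  F[1-2] = +809.0982 N (tension)
  Rx@0 = +1354.1100 N
  Ry@0 = +735.7675 N
  Ry@2 = -533.7275 N

-1047.806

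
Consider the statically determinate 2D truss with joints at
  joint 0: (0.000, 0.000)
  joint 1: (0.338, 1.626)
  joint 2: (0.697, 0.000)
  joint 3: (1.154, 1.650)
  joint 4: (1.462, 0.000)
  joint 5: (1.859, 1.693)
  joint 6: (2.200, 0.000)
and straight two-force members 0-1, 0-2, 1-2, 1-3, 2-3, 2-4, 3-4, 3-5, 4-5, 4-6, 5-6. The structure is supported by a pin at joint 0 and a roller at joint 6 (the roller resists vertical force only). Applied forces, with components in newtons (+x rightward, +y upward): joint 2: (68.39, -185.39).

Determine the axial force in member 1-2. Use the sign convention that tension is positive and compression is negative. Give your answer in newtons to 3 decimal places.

N=7 nodes, M=11 members, R=3 reactions → 2N=14, M+R=14
member 0 (0-1): L=1.6608, (cx,cy)=(0.2035,0.9791)
member 1 (0-2): L=0.6970, (cx,cy)=(1.0000,0.0000)
member 2 (1-2): L=1.6652, (cx,cy)=(0.2156,-0.9765)
member 3 (1-3): L=0.8164, (cx,cy)=(0.9996,0.0294)
member 4 (2-3): L=1.7121, (cx,cy)=(0.2669,0.9637)
member 5 (2-4): L=0.7650, (cx,cy)=(1.0000,0.0000)
member 6 (3-4): L=1.6785, (cx,cy)=(0.1835,-0.9830)
member 7 (3-5): L=0.7063, (cx,cy)=(0.9981,0.0609)
member 8 (4-5): L=1.7389, (cx,cy)=(0.2283,0.9736)
member 9 (4-6): L=0.7380, (cx,cy)=(1.0000,0.0000)
member 10 (5-6): L=1.7270, (cx,cy)=(0.1975,-0.9803)
solve A·x = −loads:
  F[0-1] = -129.3626 N (compression)
  F[0-2] = +94.7181 N (tension)
  F[1-2] = +128.0806 N (tension)
  F[1-3] = -53.9649 N (compression)
  F[2-3] = +62.5924 N (tension)
  F[2-4] = +37.2344 N (tension)
  F[3-4] = -61.3611 N (compression)
  F[3-5] = -26.0231 N (compression)
  F[4-5] = +61.9554 N (tension)
  F[4-6] = +11.8302 N (tension)
  F[5-6] = -59.9145 N (compression)
  Rx@0 = -68.3900 N
  Ry@0 = +126.6551 N
  Ry@6 = +58.7349 N

128.081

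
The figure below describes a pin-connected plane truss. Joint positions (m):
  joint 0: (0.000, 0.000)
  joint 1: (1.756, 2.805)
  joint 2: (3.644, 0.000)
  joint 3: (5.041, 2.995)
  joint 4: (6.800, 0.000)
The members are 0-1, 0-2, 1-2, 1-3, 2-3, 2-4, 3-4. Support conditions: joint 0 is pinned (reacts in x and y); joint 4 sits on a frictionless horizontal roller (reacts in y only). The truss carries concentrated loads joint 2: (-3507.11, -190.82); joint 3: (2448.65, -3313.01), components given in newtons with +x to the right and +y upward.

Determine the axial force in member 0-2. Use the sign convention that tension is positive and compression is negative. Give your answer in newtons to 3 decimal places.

N=5 nodes, M=7 members, R=3 reactions → 2N=10, M+R=10
member 0 (0-1): L=3.3093, (cx,cy)=(0.5306,0.8476)
member 1 (0-2): L=3.6440, (cx,cy)=(1.0000,0.0000)
member 2 (1-2): L=3.3812, (cx,cy)=(0.5584,-0.8296)
member 3 (1-3): L=3.2905, (cx,cy)=(0.9983,0.0577)
member 4 (2-3): L=3.3048, (cx,cy)=(0.4227,0.9063)
member 5 (2-4): L=3.1560, (cx,cy)=(1.0000,0.0000)
member 6 (3-4): L=3.4733, (cx,cy)=(0.5064,-0.8623)
solve A·x = −loads:
  F[0-1] = +156.8245 N (tension)
  F[0-2] = -1141.6748 N (compression)
  F[1-2] = -148.6430 N (compression)
  F[1-3] = +166.4919 N (tension)
  F[2-3] = +346.6245 N (tension)
  F[2-4] = +2135.9109 N (tension)
  F[3-4] = -4217.5949 N (compression)
  Rx@0 = +1058.4600 N
  Ry@0 = -132.9256 N
  Ry@4 = +3636.7556 N

-1141.675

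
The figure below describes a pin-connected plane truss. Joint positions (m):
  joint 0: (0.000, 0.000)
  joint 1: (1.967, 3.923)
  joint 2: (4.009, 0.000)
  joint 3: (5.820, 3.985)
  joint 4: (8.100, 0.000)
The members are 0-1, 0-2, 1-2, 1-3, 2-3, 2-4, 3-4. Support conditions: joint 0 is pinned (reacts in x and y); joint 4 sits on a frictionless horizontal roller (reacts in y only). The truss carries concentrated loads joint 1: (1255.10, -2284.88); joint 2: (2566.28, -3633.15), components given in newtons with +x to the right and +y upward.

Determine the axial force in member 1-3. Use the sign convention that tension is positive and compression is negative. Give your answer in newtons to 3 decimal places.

N=5 nodes, M=7 members, R=3 reactions → 2N=10, M+R=10
member 0 (0-1): L=4.3885, (cx,cy)=(0.4482,0.8939)
member 1 (0-2): L=4.0090, (cx,cy)=(1.0000,0.0000)
member 2 (1-2): L=4.4226, (cx,cy)=(0.4617,-0.8870)
member 3 (1-3): L=3.8535, (cx,cy)=(0.9999,0.0161)
member 4 (2-3): L=4.3772, (cx,cy)=(0.4137,0.9104)
member 5 (2-4): L=4.0910, (cx,cy)=(1.0000,0.0000)
member 6 (3-4): L=4.5911, (cx,cy)=(0.4966,-0.8680)
solve A·x = −loads:
  F[0-1] = -3308.0108 N (compression)
  F[0-2] = +5304.0831 N (tension)
  F[1-2] = +702.3024 N (tension)
  F[1-3] = -3062.4636 N (compression)
  F[2-3] = +3306.4538 N (tension)
  F[2-4] = +1694.0745 N (tension)
  F[3-4] = -3411.2913 N (compression)
  Rx@0 = -3821.3800 N
  Ry@0 = +2957.1146 N
  Ry@4 = +2960.9154 N

-3062.464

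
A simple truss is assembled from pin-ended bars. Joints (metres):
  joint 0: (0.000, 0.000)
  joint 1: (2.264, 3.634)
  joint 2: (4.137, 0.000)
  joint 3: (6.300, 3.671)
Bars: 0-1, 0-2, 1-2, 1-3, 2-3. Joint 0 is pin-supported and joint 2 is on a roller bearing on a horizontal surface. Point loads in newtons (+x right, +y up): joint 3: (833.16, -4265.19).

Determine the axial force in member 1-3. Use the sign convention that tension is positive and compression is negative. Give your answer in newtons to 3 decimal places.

N=4 nodes, M=5 members, R=3 reactions → 2N=8, M+R=8
member 0 (0-1): L=4.2815, (cx,cy)=(0.5288,0.8488)
member 1 (0-2): L=4.1370, (cx,cy)=(1.0000,0.0000)
member 2 (1-2): L=4.0883, (cx,cy)=(0.4581,-0.8889)
member 3 (1-3): L=4.0362, (cx,cy)=(1.0000,0.0092)
member 4 (2-3): L=4.2608, (cx,cy)=(0.5076,0.8616)
solve A·x = −loads:
  F[0-1] = +3498.4445 N (tension)
  F[0-2] = -1016.7500 N (compression)
  F[1-2] = -3305.8317 N (compression)
  F[1-3] = +3364.5791 N (tension)
  F[2-3] = -4986.3083 N (compression)
  Rx@0 = -833.1600 N
  Ry@0 = -2969.3344 N
  Ry@2 = +7234.5244 N

3364.579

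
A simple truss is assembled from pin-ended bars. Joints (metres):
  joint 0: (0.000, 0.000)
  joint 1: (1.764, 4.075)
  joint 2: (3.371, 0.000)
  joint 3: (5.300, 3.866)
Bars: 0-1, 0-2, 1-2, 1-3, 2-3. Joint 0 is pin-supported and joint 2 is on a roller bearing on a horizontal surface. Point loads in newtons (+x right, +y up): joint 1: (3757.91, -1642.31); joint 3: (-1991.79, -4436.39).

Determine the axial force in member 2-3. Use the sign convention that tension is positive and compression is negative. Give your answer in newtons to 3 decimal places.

-4943.751

N=4 nodes, M=5 members, R=3 reactions → 2N=8, M+R=8
member 0 (0-1): L=4.4404, (cx,cy)=(0.3973,0.9177)
member 1 (0-2): L=3.3710, (cx,cy)=(1.0000,0.0000)
member 2 (1-2): L=4.3804, (cx,cy)=(0.3669,-0.9303)
member 3 (1-3): L=3.5422, (cx,cy)=(0.9983,-0.0590)
member 4 (2-3): L=4.3205, (cx,cy)=(0.4465,0.8948)
solve A·x = −loads:
  F[0-1] = +4374.1536 N (tension)
  F[0-2] = +28.4446 N (tension)
  F[1-2] = -6094.1393 N (compression)
  F[1-3] = +215.8365 N (tension)
  F[2-3] = -4943.7514 N (compression)
  Rx@0 = -1766.1200 N
  Ry@0 = -4014.1879 N
  Ry@2 = +10092.8879 N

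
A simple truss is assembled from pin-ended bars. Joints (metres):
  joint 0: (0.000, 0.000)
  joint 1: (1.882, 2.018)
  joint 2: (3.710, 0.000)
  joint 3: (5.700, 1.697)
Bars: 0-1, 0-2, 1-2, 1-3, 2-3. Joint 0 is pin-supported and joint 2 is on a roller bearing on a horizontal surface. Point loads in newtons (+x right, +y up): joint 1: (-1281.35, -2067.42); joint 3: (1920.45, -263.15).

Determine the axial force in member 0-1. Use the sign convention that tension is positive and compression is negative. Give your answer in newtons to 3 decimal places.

N=4 nodes, M=5 members, R=3 reactions → 2N=8, M+R=8
member 0 (0-1): L=2.7594, (cx,cy)=(0.6820,0.7313)
member 1 (0-2): L=3.7100, (cx,cy)=(1.0000,0.0000)
member 2 (1-2): L=2.7228, (cx,cy)=(0.6714,-0.7411)
member 3 (1-3): L=3.8315, (cx,cy)=(0.9965,-0.0838)
member 4 (2-3): L=2.6153, (cx,cy)=(0.7609,0.6489)
solve A·x = −loads:
  F[0-1] = -951.7682 N (compression)
  F[0-2] = +1288.2384 N (tension)
  F[1-2] = -2080.5389 N (compression)
  F[1-3] = +2036.1515 N (tension)
  F[2-3] = -142.6507 N (compression)
  Rx@0 = -639.1000 N
  Ry@0 = +696.0474 N
  Ry@2 = +1634.5226 N

-951.768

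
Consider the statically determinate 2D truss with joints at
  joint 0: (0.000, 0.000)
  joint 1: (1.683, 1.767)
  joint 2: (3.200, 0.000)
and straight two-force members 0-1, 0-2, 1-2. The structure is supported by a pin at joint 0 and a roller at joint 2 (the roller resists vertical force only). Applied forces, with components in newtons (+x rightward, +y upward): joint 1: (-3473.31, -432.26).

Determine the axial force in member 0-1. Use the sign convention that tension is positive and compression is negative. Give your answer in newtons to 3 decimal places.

N=3 nodes, M=3 members, R=3 reactions → 2N=6, M+R=6
member 0 (0-1): L=2.4402, (cx,cy)=(0.6897,0.7241)
member 1 (0-2): L=3.2000, (cx,cy)=(1.0000,0.0000)
member 2 (1-2): L=2.3289, (cx,cy)=(0.6514,-0.7587)
solve A·x = −loads:
  F[0-1] = -2931.6547 N (compression)
  F[0-2] = -1451.3892 N (compression)
  F[1-2] = +2228.1337 N (tension)
  Rx@0 = +3473.3100 N
  Ry@0 = +2122.8366 N
  Ry@2 = -1690.5766 N

-2931.655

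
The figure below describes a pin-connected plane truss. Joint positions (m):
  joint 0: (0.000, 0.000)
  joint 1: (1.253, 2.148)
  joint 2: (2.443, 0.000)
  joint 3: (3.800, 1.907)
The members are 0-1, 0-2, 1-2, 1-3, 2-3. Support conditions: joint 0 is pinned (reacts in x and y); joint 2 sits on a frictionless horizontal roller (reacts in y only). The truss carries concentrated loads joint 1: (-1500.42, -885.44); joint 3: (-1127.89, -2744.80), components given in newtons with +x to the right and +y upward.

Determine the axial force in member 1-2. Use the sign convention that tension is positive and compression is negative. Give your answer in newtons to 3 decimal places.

168.885

N=4 nodes, M=5 members, R=3 reactions → 2N=8, M+R=8
member 0 (0-1): L=2.4867, (cx,cy)=(0.5039,0.8638)
member 1 (0-2): L=2.4430, (cx,cy)=(1.0000,0.0000)
member 2 (1-2): L=2.4556, (cx,cy)=(0.4846,-0.8747)
member 3 (1-3): L=2.5584, (cx,cy)=(0.9956,-0.0942)
member 4 (2-3): L=2.3405, (cx,cy)=(0.5798,0.8148)
solve A·x = −loads:
  F[0-1] = -1280.8043 N (compression)
  F[0-2] = -1982.9498 N (compression)
  F[1-2] = +168.8847 N (tension)
  F[1-3] = +776.6711 N (tension)
  F[2-3] = -3279.0022 N (compression)
  Rx@0 = +2628.3100 N
  Ry@0 = +1106.3317 N
  Ry@2 = +2523.9083 N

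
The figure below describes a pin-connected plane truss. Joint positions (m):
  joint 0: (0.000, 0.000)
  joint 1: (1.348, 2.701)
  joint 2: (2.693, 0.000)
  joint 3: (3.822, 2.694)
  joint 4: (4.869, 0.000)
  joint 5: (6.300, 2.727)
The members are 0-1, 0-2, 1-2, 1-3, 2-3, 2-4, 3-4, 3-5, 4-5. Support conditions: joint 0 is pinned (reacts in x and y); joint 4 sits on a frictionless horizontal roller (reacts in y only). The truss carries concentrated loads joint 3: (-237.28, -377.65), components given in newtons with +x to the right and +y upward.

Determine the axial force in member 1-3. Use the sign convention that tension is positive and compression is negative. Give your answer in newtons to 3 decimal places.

N=6 nodes, M=9 members, R=3 reactions → 2N=12, M+R=12
member 0 (0-1): L=3.0187, (cx,cy)=(0.4466,0.8948)
member 1 (0-2): L=2.6930, (cx,cy)=(1.0000,0.0000)
member 2 (1-2): L=3.0174, (cx,cy)=(0.4458,-0.8952)
member 3 (1-3): L=2.4740, (cx,cy)=(1.0000,-0.0028)
member 4 (2-3): L=2.9210, (cx,cy)=(0.3865,0.9223)
member 5 (2-4): L=2.1760, (cx,cy)=(1.0000,0.0000)
member 6 (3-4): L=2.8903, (cx,cy)=(0.3622,-0.9321)
member 7 (3-5): L=2.4782, (cx,cy)=(0.9999,0.0133)
member 8 (4-5): L=3.0797, (cx,cy)=(0.4647,0.8855)
solve A·x = −loads:
  F[0-1] = -237.4873 N (compression)
  F[0-2] = -131.2298 N (compression)
  F[1-2] = +238.0526 N (tension)
  F[1-3] = -212.1641 N (compression)
  F[2-3] = -231.0501 N (compression)
  F[2-4] = +64.1866 N (tension)
  F[3-4] = -177.1906 N (compression)
  F[3-5] = -0.0000 N (compression)
  F[4-5] = +0.0000 N (tension)
  Rx@0 = +237.2800 N
  Ry@0 = +212.4937 N
  Ry@4 = +165.1563 N

-212.164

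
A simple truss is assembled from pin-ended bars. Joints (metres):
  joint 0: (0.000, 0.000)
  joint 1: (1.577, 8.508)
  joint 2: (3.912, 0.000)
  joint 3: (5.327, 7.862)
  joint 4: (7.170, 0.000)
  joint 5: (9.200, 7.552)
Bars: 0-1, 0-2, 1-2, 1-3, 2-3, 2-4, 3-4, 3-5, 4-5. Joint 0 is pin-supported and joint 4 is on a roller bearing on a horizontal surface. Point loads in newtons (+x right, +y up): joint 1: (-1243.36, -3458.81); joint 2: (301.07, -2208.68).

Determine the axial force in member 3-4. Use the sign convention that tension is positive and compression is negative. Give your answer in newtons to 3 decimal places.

N=6 nodes, M=9 members, R=3 reactions → 2N=12, M+R=12
member 0 (0-1): L=8.6529, (cx,cy)=(0.1823,0.9833)
member 1 (0-2): L=3.9120, (cx,cy)=(1.0000,0.0000)
member 2 (1-2): L=8.8226, (cx,cy)=(0.2647,-0.9643)
member 3 (1-3): L=3.8052, (cx,cy)=(0.9855,-0.1698)
member 4 (2-3): L=7.9883, (cx,cy)=(0.1771,0.9842)
member 5 (2-4): L=3.2580, (cx,cy)=(1.0000,0.0000)
member 6 (3-4): L=8.0751, (cx,cy)=(0.2282,-0.9736)
member 7 (3-5): L=3.8854, (cx,cy)=(0.9968,-0.0798)
member 8 (4-5): L=7.8201, (cx,cy)=(0.2596,0.9657)
solve A·x = −loads:
  F[0-1] = -5265.2404 N (compression)
  F[0-2] = +17.3035 N (tension)
  F[1-2] = +1816.9977 N (tension)
  F[1-3] = -200.0258 N (compression)
  F[2-3] = +463.8080 N (tension)
  F[2-4] = +114.9663 N (tension)
  F[3-4] = -503.7263 N (compression)
  F[3-5] = +0.0000 N (tension)
  F[4-5] = -0.0000 N (compression)
  Rx@0 = +942.2900 N
  Ry@0 = +5177.0587 N
  Ry@4 = +490.4313 N

-503.726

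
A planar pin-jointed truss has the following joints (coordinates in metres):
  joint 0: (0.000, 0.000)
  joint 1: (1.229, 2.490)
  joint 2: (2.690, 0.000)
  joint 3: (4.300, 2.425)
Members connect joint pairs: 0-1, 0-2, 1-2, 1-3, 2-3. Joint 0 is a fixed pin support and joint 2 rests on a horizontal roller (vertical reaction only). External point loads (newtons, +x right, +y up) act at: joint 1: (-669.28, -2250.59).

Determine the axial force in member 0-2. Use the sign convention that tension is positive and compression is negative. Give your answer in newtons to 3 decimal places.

N=4 nodes, M=5 members, R=3 reactions → 2N=8, M+R=8
member 0 (0-1): L=2.7768, (cx,cy)=(0.4426,0.8967)
member 1 (0-2): L=2.6900, (cx,cy)=(1.0000,0.0000)
member 2 (1-2): L=2.8870, (cx,cy)=(0.5061,-0.8625)
member 3 (1-3): L=3.0717, (cx,cy)=(0.9998,-0.0212)
member 4 (2-3): L=2.9108, (cx,cy)=(0.5531,0.8331)
solve A·x = −loads:
  F[0-1] = -2054.0030 N (compression)
  F[0-2] = +239.8177 N (tension)
  F[1-2] = -473.8860 N (compression)
  F[1-3] = +0.0000 N (tension)
  F[2-3] = -0.0000 N (compression)
  Rx@0 = +669.2800 N
  Ry@0 = +1841.8659 N
  Ry@2 = +408.7241 N

239.818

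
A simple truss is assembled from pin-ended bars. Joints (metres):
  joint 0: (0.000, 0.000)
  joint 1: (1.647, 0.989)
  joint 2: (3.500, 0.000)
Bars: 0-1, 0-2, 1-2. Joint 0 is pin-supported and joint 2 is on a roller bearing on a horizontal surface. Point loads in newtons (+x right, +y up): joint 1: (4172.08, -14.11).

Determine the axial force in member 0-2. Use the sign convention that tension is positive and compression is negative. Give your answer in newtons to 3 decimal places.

2221.259

N=3 nodes, M=3 members, R=3 reactions → 2N=6, M+R=6
member 0 (0-1): L=1.9211, (cx,cy)=(0.8573,0.5148)
member 1 (0-2): L=3.5000, (cx,cy)=(1.0000,0.0000)
member 2 (1-2): L=2.1004, (cx,cy)=(0.8822,-0.4709)
solve A·x = −loads:
  F[0-1] = +2275.5167 N (tension)
  F[0-2] = +2221.2587 N (tension)
  F[1-2] = -2517.8403 N (compression)
  Rx@0 = -4172.0800 N
  Ry@0 = -1171.4404 N
  Ry@2 = +1185.5504 N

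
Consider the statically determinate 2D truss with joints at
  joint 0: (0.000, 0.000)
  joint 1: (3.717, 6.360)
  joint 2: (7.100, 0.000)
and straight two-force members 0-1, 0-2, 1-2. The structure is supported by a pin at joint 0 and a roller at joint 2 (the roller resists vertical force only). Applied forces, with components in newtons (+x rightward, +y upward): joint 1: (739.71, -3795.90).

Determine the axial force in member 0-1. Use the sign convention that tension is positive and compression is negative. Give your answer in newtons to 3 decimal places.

-1327.425

N=3 nodes, M=3 members, R=3 reactions → 2N=6, M+R=6
member 0 (0-1): L=7.3665, (cx,cy)=(0.5046,0.8634)
member 1 (0-2): L=7.1000, (cx,cy)=(1.0000,0.0000)
member 2 (1-2): L=7.2038, (cx,cy)=(0.4696,-0.8829)
solve A·x = −loads:
  F[0-1] = -1327.4254 N (compression)
  F[0-2] = +1409.5021 N (tension)
  F[1-2] = -3001.3975 N (compression)
  Rx@0 = -739.7100 N
  Ry@0 = +1146.0527 N
  Ry@2 = +2649.8473 N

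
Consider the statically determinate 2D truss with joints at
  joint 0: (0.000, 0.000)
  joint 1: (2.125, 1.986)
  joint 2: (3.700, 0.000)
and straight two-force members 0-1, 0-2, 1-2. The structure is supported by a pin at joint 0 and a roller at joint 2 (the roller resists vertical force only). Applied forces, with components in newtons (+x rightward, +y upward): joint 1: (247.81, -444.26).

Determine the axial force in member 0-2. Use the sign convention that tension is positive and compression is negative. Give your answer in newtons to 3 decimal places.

307.833

N=3 nodes, M=3 members, R=3 reactions → 2N=6, M+R=6
member 0 (0-1): L=2.9086, (cx,cy)=(0.7306,0.6828)
member 1 (0-2): L=3.7000, (cx,cy)=(1.0000,0.0000)
member 2 (1-2): L=2.5347, (cx,cy)=(0.6214,-0.7835)
solve A·x = −loads:
  F[0-1] = -82.1563 N (compression)
  F[0-2] = +307.8332 N (tension)
  F[1-2] = -495.4107 N (compression)
  Rx@0 = -247.8100 N
  Ry@0 = +56.0970 N
  Ry@2 = +388.1630 N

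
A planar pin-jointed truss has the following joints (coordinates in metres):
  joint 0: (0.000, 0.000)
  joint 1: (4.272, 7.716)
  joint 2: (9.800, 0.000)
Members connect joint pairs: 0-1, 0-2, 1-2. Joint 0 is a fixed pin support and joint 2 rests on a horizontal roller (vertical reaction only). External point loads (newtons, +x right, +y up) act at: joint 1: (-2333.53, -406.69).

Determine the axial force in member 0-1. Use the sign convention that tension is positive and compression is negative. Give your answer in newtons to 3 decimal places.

N=3 nodes, M=3 members, R=3 reactions → 2N=6, M+R=6
member 0 (0-1): L=8.8197, (cx,cy)=(0.4844,0.8749)
member 1 (0-2): L=9.8000, (cx,cy)=(1.0000,0.0000)
member 2 (1-2): L=9.4919, (cx,cy)=(0.5824,-0.8129)
solve A·x = −loads:
  F[0-1] = -2362.3192 N (compression)
  F[0-2] = -1189.2895 N (compression)
  F[1-2] = +2042.0715 N (tension)
  Rx@0 = +2333.5300 N
  Ry@0 = +2066.7041 N
  Ry@2 = -1660.0141 N

-2362.319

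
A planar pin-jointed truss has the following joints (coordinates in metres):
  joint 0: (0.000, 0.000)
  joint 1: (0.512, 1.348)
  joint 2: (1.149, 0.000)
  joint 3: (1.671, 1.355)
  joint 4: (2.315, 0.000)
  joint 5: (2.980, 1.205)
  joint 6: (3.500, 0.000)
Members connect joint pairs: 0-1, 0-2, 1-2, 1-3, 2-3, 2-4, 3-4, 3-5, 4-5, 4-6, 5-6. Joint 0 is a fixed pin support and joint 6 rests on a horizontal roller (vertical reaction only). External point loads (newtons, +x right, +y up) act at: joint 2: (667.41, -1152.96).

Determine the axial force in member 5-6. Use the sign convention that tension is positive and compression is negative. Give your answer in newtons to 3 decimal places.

N=7 nodes, M=11 members, R=3 reactions → 2N=14, M+R=14
member 0 (0-1): L=1.4420, (cx,cy)=(0.3551,0.9348)
member 1 (0-2): L=1.1490, (cx,cy)=(1.0000,0.0000)
member 2 (1-2): L=1.4909, (cx,cy)=(0.4273,-0.9041)
member 3 (1-3): L=1.1590, (cx,cy)=(1.0000,0.0060)
member 4 (2-3): L=1.4521, (cx,cy)=(0.3595,0.9332)
member 5 (2-4): L=1.1660, (cx,cy)=(1.0000,0.0000)
member 6 (3-4): L=1.5003, (cx,cy)=(0.4293,-0.9032)
member 7 (3-5): L=1.3176, (cx,cy)=(0.9935,-0.1138)
member 8 (4-5): L=1.3763, (cx,cy)=(0.4832,0.8755)
member 9 (4-6): L=1.1850, (cx,cy)=(1.0000,0.0000)
member 10 (5-6): L=1.3124, (cx,cy)=(0.3962,-0.9182)
solve A·x = −loads:
  F[0-1] = -828.4419 N (compression)
  F[0-2] = +961.5668 N (tension)
  F[1-2] = +852.1795 N (tension)
  F[1-3] = -658.2625 N (compression)
  F[2-3] = +409.8760 N (tension)
  F[2-4] = +510.9056 N (tension)
  F[3-4] = -374.6584 N (compression)
  F[3-5] = -352.3704 N (compression)
  F[4-5] = +386.4931 N (tension)
  F[4-6] = +163.3362 N (tension)
  F[5-6] = -412.2392 N (compression)
  Rx@0 = -667.4100 N
  Ry@0 = +774.4597 N
  Ry@6 = +378.5003 N

-412.239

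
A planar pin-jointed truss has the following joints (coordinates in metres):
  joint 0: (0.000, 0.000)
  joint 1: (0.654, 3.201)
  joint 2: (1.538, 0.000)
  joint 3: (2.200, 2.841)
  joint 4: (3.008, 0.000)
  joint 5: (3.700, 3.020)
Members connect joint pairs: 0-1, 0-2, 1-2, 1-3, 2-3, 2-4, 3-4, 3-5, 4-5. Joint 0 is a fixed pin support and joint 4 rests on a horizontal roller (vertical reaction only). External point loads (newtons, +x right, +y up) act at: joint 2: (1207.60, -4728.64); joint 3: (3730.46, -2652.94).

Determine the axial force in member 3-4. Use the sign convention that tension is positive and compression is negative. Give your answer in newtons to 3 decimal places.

N=6 nodes, M=9 members, R=3 reactions → 2N=12, M+R=12
member 0 (0-1): L=3.2671, (cx,cy)=(0.2002,0.9798)
member 1 (0-2): L=1.5380, (cx,cy)=(1.0000,0.0000)
member 2 (1-2): L=3.3208, (cx,cy)=(0.2662,-0.9639)
member 3 (1-3): L=1.5874, (cx,cy)=(0.9739,-0.2268)
member 4 (2-3): L=2.9171, (cx,cy)=(0.2269,0.9739)
member 5 (2-4): L=1.4700, (cx,cy)=(1.0000,0.0000)
member 6 (3-4): L=2.9537, (cx,cy)=(0.2736,-0.9619)
member 7 (3-5): L=1.5106, (cx,cy)=(0.9930,0.1185)
member 8 (4-5): L=3.0983, (cx,cy)=(0.2234,0.9747)
solve A·x = −loads:
  F[0-1] = +510.1800 N (tension)
  F[0-2] = +4835.9343 N (tension)
  F[1-2] = -580.5707 N (compression)
  F[1-3] = +263.5401 N (tension)
  F[2-3] = +5429.9325 N (tension)
  F[2-4] = +2241.5342 N (tension)
  F[3-4] = -8193.9902 N (compression)
  F[3-5] = +0.0000 N (tension)
  F[4-5] = -0.0000 N (compression)
  Rx@0 = -4938.0600 N
  Ry@0 = -499.8539 N
  Ry@4 = +7881.4339 N

-8193.990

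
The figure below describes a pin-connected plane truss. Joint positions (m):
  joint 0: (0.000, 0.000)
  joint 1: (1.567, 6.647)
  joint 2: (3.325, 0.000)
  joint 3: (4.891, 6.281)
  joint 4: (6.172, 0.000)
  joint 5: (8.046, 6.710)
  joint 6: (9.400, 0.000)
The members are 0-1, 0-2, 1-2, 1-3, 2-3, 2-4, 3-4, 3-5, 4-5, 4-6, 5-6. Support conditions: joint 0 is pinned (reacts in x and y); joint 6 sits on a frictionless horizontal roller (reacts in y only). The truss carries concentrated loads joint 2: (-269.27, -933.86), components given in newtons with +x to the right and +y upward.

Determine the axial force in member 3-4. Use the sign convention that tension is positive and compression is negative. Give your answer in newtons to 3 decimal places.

N=7 nodes, M=11 members, R=3 reactions → 2N=14, M+R=14
member 0 (0-1): L=6.8292, (cx,cy)=(0.2295,0.9733)
member 1 (0-2): L=3.3250, (cx,cy)=(1.0000,0.0000)
member 2 (1-2): L=6.8755, (cx,cy)=(0.2557,-0.9668)
member 3 (1-3): L=3.3441, (cx,cy)=(0.9940,-0.1094)
member 4 (2-3): L=6.4733, (cx,cy)=(0.2419,0.9703)
member 5 (2-4): L=2.8470, (cx,cy)=(1.0000,0.0000)
member 6 (3-4): L=6.4103, (cx,cy)=(0.1998,-0.9798)
member 7 (3-5): L=3.1840, (cx,cy)=(0.9909,0.1347)
member 8 (4-5): L=6.9668, (cx,cy)=(0.2690,0.9631)
member 9 (4-6): L=3.2280, (cx,cy)=(1.0000,0.0000)
member 10 (5-6): L=6.8452, (cx,cy)=(0.1978,-0.9802)
solve A·x = −loads:
  F[0-1] = -620.0760 N (compression)
  F[0-2] = -126.9901 N (compression)
  F[1-2] = +659.6999 N (tension)
  F[1-3] = -312.8370 N (compression)
  F[2-3] = +305.1531 N (tension)
  F[2-4] = +237.1357 N (tension)
  F[3-4] = -360.0515 N (compression)
  F[3-5] = -166.7050 N (compression)
  F[4-5] = +366.2895 N (tension)
  F[4-6] = +66.6564 N (tension)
  F[5-6] = -336.9863 N (compression)
  Rx@0 = +269.2700 N
  Ry@0 = +603.5319 N
  Ry@6 = +330.3281 N

-360.051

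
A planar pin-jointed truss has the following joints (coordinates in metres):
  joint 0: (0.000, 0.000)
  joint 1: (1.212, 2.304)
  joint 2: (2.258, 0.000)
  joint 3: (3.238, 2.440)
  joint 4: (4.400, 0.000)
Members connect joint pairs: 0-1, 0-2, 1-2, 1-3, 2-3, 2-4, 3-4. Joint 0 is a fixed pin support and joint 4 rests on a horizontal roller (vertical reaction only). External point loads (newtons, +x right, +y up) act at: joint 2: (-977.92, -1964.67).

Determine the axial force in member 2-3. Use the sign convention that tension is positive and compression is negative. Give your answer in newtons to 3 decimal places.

1152.316

N=5 nodes, M=7 members, R=3 reactions → 2N=10, M+R=10
member 0 (0-1): L=2.6033, (cx,cy)=(0.4656,0.8850)
member 1 (0-2): L=2.2580, (cx,cy)=(1.0000,0.0000)
member 2 (1-2): L=2.5303, (cx,cy)=(0.4134,-0.9106)
member 3 (1-3): L=2.0306, (cx,cy)=(0.9978,0.0670)
member 4 (2-3): L=2.6294, (cx,cy)=(0.3727,0.9280)
member 5 (2-4): L=2.1420, (cx,cy)=(1.0000,0.0000)
member 6 (3-4): L=2.7026, (cx,cy)=(0.4300,-0.9028)
solve A·x = −loads:
  F[0-1] = -1080.6976 N (compression)
  F[0-2] = -474.7942 N (compression)
  F[1-2] = +983.3297 N (tension)
  F[1-3] = -911.6677 N (compression)
  F[2-3] = +1152.3163 N (tension)
  F[2-4] = +480.1503 N (tension)
  F[3-4] = -1116.7264 N (compression)
  Rx@0 = +977.9200 N
  Ry@0 = +956.4371 N
  Ry@4 = +1008.2329 N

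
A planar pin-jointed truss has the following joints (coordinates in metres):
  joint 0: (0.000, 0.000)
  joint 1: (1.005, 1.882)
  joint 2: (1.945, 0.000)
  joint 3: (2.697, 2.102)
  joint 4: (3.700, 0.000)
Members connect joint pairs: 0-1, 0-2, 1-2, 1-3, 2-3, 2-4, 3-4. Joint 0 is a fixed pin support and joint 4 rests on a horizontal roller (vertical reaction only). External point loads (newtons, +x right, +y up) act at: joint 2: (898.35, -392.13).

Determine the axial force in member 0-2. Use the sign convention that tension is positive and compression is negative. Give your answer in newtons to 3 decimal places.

N=5 nodes, M=7 members, R=3 reactions → 2N=10, M+R=10
member 0 (0-1): L=2.1335, (cx,cy)=(0.4711,0.8821)
member 1 (0-2): L=1.9450, (cx,cy)=(1.0000,0.0000)
member 2 (1-2): L=2.1037, (cx,cy)=(0.4468,-0.8946)
member 3 (1-3): L=1.7062, (cx,cy)=(0.9917,0.1289)
member 4 (2-3): L=2.2325, (cx,cy)=(0.3368,0.9416)
member 5 (2-4): L=1.7550, (cx,cy)=(1.0000,0.0000)
member 6 (3-4): L=2.3290, (cx,cy)=(0.4307,-0.9025)
solve A·x = −loads:
  F[0-1] = -210.8553 N (compression)
  F[0-2] = +997.6735 N (tension)
  F[1-2] = +181.6726 N (tension)
  F[1-3] = -182.0202 N (compression)
  F[2-3] = +243.8535 N (tension)
  F[2-4] = +98.3595 N (tension)
  F[3-4] = -228.3976 N (compression)
  Rx@0 = -898.3500 N
  Ry@0 = +185.9968 N
  Ry@4 = +206.1332 N

997.673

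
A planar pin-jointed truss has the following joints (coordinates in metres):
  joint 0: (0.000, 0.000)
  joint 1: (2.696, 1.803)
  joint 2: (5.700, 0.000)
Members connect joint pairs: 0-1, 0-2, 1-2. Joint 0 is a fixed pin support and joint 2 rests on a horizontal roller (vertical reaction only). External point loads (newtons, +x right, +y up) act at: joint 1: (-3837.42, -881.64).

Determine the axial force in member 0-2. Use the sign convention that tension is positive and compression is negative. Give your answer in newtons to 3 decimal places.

-1327.619

N=3 nodes, M=3 members, R=3 reactions → 2N=6, M+R=6
member 0 (0-1): L=3.2433, (cx,cy)=(0.8312,0.5559)
member 1 (0-2): L=5.7000, (cx,cy)=(1.0000,0.0000)
member 2 (1-2): L=3.5035, (cx,cy)=(0.8574,-0.5146)
solve A·x = −loads:
  F[0-1] = -3019.3354 N (compression)
  F[0-2] = -1327.6185 N (compression)
  F[1-2] = +1548.3924 N (tension)
  Rx@0 = +3837.4200 N
  Ry@0 = +1678.4763 N
  Ry@2 = -796.8363 N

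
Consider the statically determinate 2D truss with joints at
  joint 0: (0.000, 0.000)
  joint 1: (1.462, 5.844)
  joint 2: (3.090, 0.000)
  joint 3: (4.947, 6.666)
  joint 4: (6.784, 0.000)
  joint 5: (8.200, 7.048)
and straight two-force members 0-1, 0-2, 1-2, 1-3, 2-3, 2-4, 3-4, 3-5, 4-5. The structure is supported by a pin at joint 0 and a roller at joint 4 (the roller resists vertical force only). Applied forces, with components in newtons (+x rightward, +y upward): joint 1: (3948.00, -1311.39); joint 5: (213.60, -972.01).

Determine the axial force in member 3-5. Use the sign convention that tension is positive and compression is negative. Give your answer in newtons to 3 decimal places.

421.642

N=6 nodes, M=9 members, R=3 reactions → 2N=12, M+R=12
member 0 (0-1): L=6.0241, (cx,cy)=(0.2427,0.9701)
member 1 (0-2): L=3.0900, (cx,cy)=(1.0000,0.0000)
member 2 (1-2): L=6.0665, (cx,cy)=(0.2684,-0.9633)
member 3 (1-3): L=3.5806, (cx,cy)=(0.9733,0.2296)
member 4 (2-3): L=6.9198, (cx,cy)=(0.2684,0.9633)
member 5 (2-4): L=3.6940, (cx,cy)=(1.0000,0.0000)
member 6 (3-4): L=6.9145, (cx,cy)=(0.2657,-0.9641)
member 7 (3-5): L=3.2754, (cx,cy)=(0.9932,0.1166)
member 8 (4-5): L=7.1888, (cx,cy)=(0.1970,0.9804)
solve A·x = −loads:
  F[0-1] = +2883.1773 N (tension)
  F[0-2] = +3461.8764 N (tension)
  F[1-2] = -4748.1562 N (compression)
  F[1-3] = -2028.2402 N (compression)
  F[2-3] = +4748.1581 N (tension)
  F[2-4] = +913.4585 N (tension)
  F[3-4] = -4210.5081 N (compression)
  F[3-5] = +421.6419 N (tension)
  F[4-5] = -1041.5912 N (compression)
  Rx@0 = -4161.6000 N
  Ry@0 = -2796.9802 N
  Ry@4 = +5080.3802 N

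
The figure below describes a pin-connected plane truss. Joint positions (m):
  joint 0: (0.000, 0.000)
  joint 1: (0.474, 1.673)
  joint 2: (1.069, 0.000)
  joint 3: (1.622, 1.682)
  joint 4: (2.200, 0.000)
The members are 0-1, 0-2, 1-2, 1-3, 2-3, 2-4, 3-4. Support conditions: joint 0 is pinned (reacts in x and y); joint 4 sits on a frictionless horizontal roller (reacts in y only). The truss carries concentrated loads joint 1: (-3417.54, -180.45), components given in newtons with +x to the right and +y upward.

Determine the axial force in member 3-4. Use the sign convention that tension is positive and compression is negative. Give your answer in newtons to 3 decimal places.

N=5 nodes, M=7 members, R=3 reactions → 2N=10, M+R=10
member 0 (0-1): L=1.7389, (cx,cy)=(0.2726,0.9621)
member 1 (0-2): L=1.0690, (cx,cy)=(1.0000,0.0000)
member 2 (1-2): L=1.7757, (cx,cy)=(0.3351,-0.9422)
member 3 (1-3): L=1.1480, (cx,cy)=(1.0000,0.0078)
member 4 (2-3): L=1.7706, (cx,cy)=(0.3123,0.9500)
member 5 (2-4): L=1.1310, (cx,cy)=(1.0000,0.0000)
member 6 (3-4): L=1.7785, (cx,cy)=(0.3250,-0.9457)
solve A·x = −loads:
  F[0-1] = -2848.3232 N (compression)
  F[0-2] = -2641.1050 N (compression)
  F[1-2] = +2731.4482 N (tension)
  F[1-3] = +1725.8841 N (tension)
  F[2-3] = -2709.0576 N (compression)
  F[2-4] = -879.7164 N (compression)
  F[3-4] = +2706.9405 N (tension)
  Rx@0 = +3417.5400 N
  Ry@0 = +2740.4551 N
  Ry@4 = -2560.0051 N

2706.940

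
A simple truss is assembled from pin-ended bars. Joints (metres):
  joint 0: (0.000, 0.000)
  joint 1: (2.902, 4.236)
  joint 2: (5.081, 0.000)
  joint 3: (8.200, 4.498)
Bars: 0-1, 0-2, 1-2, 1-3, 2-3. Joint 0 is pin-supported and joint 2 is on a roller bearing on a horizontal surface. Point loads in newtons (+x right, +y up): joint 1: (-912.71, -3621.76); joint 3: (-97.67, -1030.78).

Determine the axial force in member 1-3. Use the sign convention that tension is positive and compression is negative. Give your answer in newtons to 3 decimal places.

639.786

N=4 nodes, M=5 members, R=3 reactions → 2N=8, M+R=8
member 0 (0-1): L=5.1347, (cx,cy)=(0.5652,0.8250)
member 1 (0-2): L=5.0810, (cx,cy)=(1.0000,0.0000)
member 2 (1-2): L=4.7636, (cx,cy)=(0.4574,-0.8892)
member 3 (1-3): L=5.3045, (cx,cy)=(0.9988,0.0494)
member 4 (2-3): L=5.4736, (cx,cy)=(0.5698,0.8218)
solve A·x = −loads:
  F[0-1] = -2142.9016 N (compression)
  F[0-2] = +200.7291 N (tension)
  F[1-2] = -2049.2906 N (compression)
  F[1-3] = +639.7860 N (tension)
  F[2-3] = -1292.8041 N (compression)
  Rx@0 = +1010.3800 N
  Ry@0 = +1767.8354 N
  Ry@2 = +2884.7046 N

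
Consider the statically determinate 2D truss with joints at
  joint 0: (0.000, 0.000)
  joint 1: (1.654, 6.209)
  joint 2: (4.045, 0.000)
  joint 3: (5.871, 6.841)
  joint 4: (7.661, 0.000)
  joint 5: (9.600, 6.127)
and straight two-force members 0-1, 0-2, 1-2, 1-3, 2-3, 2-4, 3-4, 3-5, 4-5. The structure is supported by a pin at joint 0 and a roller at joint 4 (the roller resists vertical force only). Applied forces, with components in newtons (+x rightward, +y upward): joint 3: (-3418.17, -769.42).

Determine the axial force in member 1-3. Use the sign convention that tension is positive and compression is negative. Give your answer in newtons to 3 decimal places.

-2012.957

N=6 nodes, M=9 members, R=3 reactions → 2N=12, M+R=12
member 0 (0-1): L=6.4255, (cx,cy)=(0.2574,0.9663)
member 1 (0-2): L=4.0450, (cx,cy)=(1.0000,0.0000)
member 2 (1-2): L=6.6535, (cx,cy)=(0.3594,-0.9332)
member 3 (1-3): L=4.2641, (cx,cy)=(0.9890,0.1482)
member 4 (2-3): L=7.0805, (cx,cy)=(0.2579,0.9662)
member 5 (2-4): L=3.6160, (cx,cy)=(1.0000,0.0000)
member 6 (3-4): L=7.0713, (cx,cy)=(0.2531,-0.9674)
member 7 (3-5): L=3.7967, (cx,cy)=(0.9822,-0.1881)
member 8 (4-5): L=6.4265, (cx,cy)=(0.3017,0.9534)
solve A·x = −loads:
  F[0-1] = -3344.7923 N (compression)
  F[0-2] = -2557.1844 N (compression)
  F[1-2] = +3143.7376 N (tension)
  F[1-3] = -2012.9573 N (compression)
  F[2-3] = -3036.4414 N (compression)
  F[2-4] = -644.3738 N (compression)
  F[3-4] = +2545.5668 N (tension)
  F[3-5] = +0.0000 N (tension)
  F[4-5] = -0.0000 N (compression)
  Rx@0 = +3418.1700 N
  Ry@0 = +3232.0797 N
  Ry@4 = -2462.6597 N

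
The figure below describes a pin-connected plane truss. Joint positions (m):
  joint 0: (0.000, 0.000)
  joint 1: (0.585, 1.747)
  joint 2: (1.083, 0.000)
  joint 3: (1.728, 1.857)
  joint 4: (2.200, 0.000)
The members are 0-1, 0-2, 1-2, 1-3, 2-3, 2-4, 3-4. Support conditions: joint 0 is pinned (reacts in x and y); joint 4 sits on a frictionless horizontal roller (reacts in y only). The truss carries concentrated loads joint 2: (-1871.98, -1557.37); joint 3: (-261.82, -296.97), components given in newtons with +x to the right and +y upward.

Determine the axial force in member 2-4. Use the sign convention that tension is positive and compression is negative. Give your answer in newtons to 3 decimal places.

197.978

N=5 nodes, M=7 members, R=3 reactions → 2N=10, M+R=10
member 0 (0-1): L=1.8423, (cx,cy)=(0.3175,0.9482)
member 1 (0-2): L=1.0830, (cx,cy)=(1.0000,0.0000)
member 2 (1-2): L=1.8166, (cx,cy)=(0.2741,-0.9617)
member 3 (1-3): L=1.1483, (cx,cy)=(0.9954,0.0958)
member 4 (2-3): L=1.9658, (cx,cy)=(0.3281,0.9446)
member 5 (2-4): L=1.1170, (cx,cy)=(1.0000,0.0000)
member 6 (3-4): L=1.9160, (cx,cy)=(0.2463,-0.9692)
solve A·x = −loads:
  F[0-1] = -1134.1257 N (compression)
  F[0-2] = -1773.6809 N (compression)
  F[1-2] = +1053.3392 N (tension)
  F[1-3] = -651.8789 N (compression)
  F[2-3] = +576.2871 N (tension)
  F[2-4] = +197.9775 N (tension)
  F[3-4] = -803.6739 N (compression)
  Rx@0 = +2133.8000 N
  Ry@0 = +1075.4327 N
  Ry@4 = +778.9073 N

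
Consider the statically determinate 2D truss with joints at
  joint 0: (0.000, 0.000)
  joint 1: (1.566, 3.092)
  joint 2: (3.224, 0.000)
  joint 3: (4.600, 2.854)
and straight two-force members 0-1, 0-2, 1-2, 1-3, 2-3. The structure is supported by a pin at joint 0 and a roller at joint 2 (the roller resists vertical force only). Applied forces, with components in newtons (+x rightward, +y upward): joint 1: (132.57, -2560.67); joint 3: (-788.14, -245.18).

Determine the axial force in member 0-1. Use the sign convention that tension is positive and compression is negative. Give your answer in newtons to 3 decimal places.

N=4 nodes, M=5 members, R=3 reactions → 2N=8, M+R=8
member 0 (0-1): L=3.4660, (cx,cy)=(0.4518,0.8921)
member 1 (0-2): L=3.2240, (cx,cy)=(1.0000,0.0000)
member 2 (1-2): L=3.5085, (cx,cy)=(0.4726,-0.8813)
member 3 (1-3): L=3.0433, (cx,cy)=(0.9969,-0.0782)
member 4 (2-3): L=3.1684, (cx,cy)=(0.4343,0.9008)
solve A·x = −loads:
  F[0-1] = -1998.3873 N (compression)
  F[0-2] = +247.3493 N (tension)
  F[1-2] = -825.2158 N (compression)
  F[1-3] = -647.5006 N (compression)
  F[2-3] = -328.4037 N (compression)
  Rx@0 = +655.5700 N
  Ry@0 = +1782.7755 N
  Ry@2 = +1023.0745 N

-1998.387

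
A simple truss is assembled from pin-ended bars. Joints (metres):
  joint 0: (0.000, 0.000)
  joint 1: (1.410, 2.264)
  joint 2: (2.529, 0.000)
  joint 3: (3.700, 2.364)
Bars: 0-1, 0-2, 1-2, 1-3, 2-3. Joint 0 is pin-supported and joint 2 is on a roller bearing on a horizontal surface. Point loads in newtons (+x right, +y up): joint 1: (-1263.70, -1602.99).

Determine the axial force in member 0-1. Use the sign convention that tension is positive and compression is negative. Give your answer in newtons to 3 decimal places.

-2168.318

N=4 nodes, M=5 members, R=3 reactions → 2N=8, M+R=8
member 0 (0-1): L=2.6672, (cx,cy)=(0.5287,0.8488)
member 1 (0-2): L=2.5290, (cx,cy)=(1.0000,0.0000)
member 2 (1-2): L=2.5254, (cx,cy)=(0.4431,-0.8965)
member 3 (1-3): L=2.2922, (cx,cy)=(0.9990,0.0436)
member 4 (2-3): L=2.6381, (cx,cy)=(0.4439,0.8961)
solve A·x = −loads:
  F[0-1] = -2168.3181 N (compression)
  F[0-2] = -117.4182 N (compression)
  F[1-2] = +264.9981 N (tension)
  F[1-3] = -0.0000 N (compression)
  F[2-3] = +0.0000 N (tension)
  Rx@0 = +1263.7000 N
  Ry@0 = +1840.5546 N
  Ry@2 = -237.5646 N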